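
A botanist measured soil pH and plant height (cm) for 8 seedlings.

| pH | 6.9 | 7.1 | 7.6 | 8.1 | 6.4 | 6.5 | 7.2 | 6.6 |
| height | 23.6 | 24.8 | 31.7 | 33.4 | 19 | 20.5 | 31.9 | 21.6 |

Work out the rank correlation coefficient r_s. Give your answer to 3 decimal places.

Rank pH: 4, 5, 7, 8, 1, 2, 6, 3
Rank height: 4, 5, 6, 8, 1, 2, 7, 3
d = rank(pH) − rank(height): 0, 0, 1, 0, 0, 0, -1, 0; Σd² = 2
ρ = 1 − 6Σd² / [n(n²−1)] = 1 − 6×2 / (8×63) = 1 − 12/504 ≈ 0.976

0.976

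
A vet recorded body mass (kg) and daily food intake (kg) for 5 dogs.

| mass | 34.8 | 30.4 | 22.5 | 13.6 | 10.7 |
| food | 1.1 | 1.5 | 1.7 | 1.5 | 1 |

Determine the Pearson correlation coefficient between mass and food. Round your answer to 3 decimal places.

0.074

n = 5, Σx = 112, Σy = 6.8, Σx² = 2940.9, Σy² = 9.6, Σxy = 153.23
nΣxy − ΣxΣy = 766.15 − 761.6 = 4.55
nΣx² − (Σx)² = 14704.5 − 12544 = 2160.5; nΣy² − (Σy)² = 48 − 46.24 = 1.76
r = 4.55 / √(2160.5 × 1.76) = 4.55 / 61.6643 ≈ 0.074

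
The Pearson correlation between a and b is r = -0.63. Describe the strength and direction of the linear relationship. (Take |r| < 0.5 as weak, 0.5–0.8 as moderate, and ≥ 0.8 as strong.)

r = -0.63 < 0 so the relationship is negative.
|r| = 0.63, which falls in the moderate range.

moderate negative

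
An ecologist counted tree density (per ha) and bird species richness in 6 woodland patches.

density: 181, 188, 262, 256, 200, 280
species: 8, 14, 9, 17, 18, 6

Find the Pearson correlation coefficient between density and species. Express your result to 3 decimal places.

-0.310

n = 6, Σx = 1367, Σy = 72, Σx² = 320685, Σy² = 990, Σxy = 16070
nΣxy − ΣxΣy = 96420 − 98424 = -2004
nΣx² − (Σx)² = 1924110 − 1868689 = 55421; nΣy² − (Σy)² = 5940 − 5184 = 756
r = -2004 / √(55421 × 756) = -2004 / 6472.8878 ≈ -0.310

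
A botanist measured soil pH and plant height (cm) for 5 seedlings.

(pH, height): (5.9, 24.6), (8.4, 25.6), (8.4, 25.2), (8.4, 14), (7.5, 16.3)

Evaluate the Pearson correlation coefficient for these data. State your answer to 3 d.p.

-0.178

n = 5, Σx = 38.6, Σy = 105.7, Σx² = 302.74, Σy² = 2357.25, Σxy = 811.71
nΣxy − ΣxΣy = 4058.55 − 4080.02 = -21.47
nΣx² − (Σx)² = 1513.7 − 1489.96 = 23.74; nΣy² − (Σy)² = 11786.25 − 11172.49 = 613.76
r = -21.47 / √(23.74 × 613.76) = -21.47 / 120.7090 ≈ -0.178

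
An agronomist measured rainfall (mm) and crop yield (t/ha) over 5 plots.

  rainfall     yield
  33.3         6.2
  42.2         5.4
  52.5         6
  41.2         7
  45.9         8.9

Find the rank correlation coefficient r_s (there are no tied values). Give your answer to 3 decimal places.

Rank rainfall: 1, 3, 5, 2, 4
Rank yield: 3, 1, 2, 4, 5
d = rank(rainfall) − rank(yield): -2, 2, 3, -2, -1; Σd² = 22
ρ = 1 − 6Σd² / [n(n²−1)] = 1 − 6×22 / (5×24) = 1 − 132/120 ≈ -0.100

-0.100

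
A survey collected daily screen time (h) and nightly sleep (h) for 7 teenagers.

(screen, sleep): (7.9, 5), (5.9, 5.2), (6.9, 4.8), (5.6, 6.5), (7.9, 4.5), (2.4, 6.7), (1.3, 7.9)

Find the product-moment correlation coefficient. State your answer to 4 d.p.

n = 7, Σx = 37.9, Σy = 40.6, Σx² = 246.05, Σy² = 244.88, Σxy = 201.6
nΣxy − ΣxΣy = 1411.2 − 1538.74 = -127.54
nΣx² − (Σx)² = 1722.35 − 1436.41 = 285.94; nΣy² − (Σy)² = 1714.16 − 1648.36 = 65.8
r = -127.54 / √(285.94 × 65.8) = -127.54 / 137.1672 ≈ -0.9298

-0.9298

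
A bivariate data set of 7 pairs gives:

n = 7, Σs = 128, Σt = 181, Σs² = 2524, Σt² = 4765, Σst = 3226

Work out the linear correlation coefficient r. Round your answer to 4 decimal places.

-0.6710

r = (nΣst − ΣsΣt) / √[(nΣs² − (Σs)²)(nΣt² − (Σt)²)]
Numerator: 7×3226 − 128×181 = -586
Denominator: √[(17668 − 16384)(33355 − 32761)] = √[1284 × 594] = 873.3247
r = -586 / 873.3247 ≈ -0.6710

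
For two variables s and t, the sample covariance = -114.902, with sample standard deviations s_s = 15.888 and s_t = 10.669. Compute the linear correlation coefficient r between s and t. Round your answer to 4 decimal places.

r = Cov(s,t) / (s_s · s_t) = -114.902 / (15.888 × 10.669)
  = -114.902 / 169.5091 ≈ -0.6779

-0.6779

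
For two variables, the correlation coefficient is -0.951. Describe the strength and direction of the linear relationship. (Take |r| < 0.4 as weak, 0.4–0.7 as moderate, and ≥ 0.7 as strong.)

r = -0.951 < 0 so the relationship is negative.
|r| = 0.951, which falls in the strong range.

strong negative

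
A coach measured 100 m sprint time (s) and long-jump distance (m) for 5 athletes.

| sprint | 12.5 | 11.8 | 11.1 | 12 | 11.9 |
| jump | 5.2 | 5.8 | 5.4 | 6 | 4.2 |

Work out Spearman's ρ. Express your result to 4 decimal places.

-0.1000

Rank sprint: 5, 2, 1, 4, 3
Rank jump: 2, 4, 3, 5, 1
d = rank(sprint) − rank(jump): 3, -2, -2, -1, 2; Σd² = 22
ρ = 1 − 6Σd² / [n(n²−1)] = 1 − 6×22 / (5×24) = 1 − 132/120 ≈ -0.1000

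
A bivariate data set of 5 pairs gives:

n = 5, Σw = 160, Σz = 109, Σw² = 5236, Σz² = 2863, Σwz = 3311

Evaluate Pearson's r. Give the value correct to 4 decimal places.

-0.7449

r = (nΣwz − ΣwΣz) / √[(nΣw² − (Σw)²)(nΣz² − (Σz)²)]
Numerator: 5×3311 − 160×109 = -885
Denominator: √[(26180 − 25600)(14315 − 11881)] = √[580 × 2434] = 1188.1582
r = -885 / 1188.1582 ≈ -0.7449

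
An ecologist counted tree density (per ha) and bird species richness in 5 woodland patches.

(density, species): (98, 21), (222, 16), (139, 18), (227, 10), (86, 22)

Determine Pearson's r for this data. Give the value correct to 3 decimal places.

-0.906

n = 5, Σx = 772, Σy = 87, Σx² = 137134, Σy² = 1605, Σxy = 12274
nΣxy − ΣxΣy = 61370 − 67164 = -5794
nΣx² − (Σx)² = 685670 − 595984 = 89686; nΣy² − (Σy)² = 8025 − 7569 = 456
r = -5794 / √(89686 × 456) = -5794 / 6395.0618 ≈ -0.906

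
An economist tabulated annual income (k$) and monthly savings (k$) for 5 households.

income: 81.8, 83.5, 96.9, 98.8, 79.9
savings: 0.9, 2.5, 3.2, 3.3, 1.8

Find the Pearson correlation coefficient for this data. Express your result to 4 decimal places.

n = 5, Σx = 440.9, Σy = 11.7, Σx² = 39198.55, Σy² = 31.43, Σxy = 1062.31
nΣxy − ΣxΣy = 5311.55 − 5158.53 = 153.02
nΣx² − (Σx)² = 195992.75 − 194392.81 = 1599.94; nΣy² − (Σy)² = 157.15 − 136.89 = 20.26
r = 153.02 / √(1599.94 × 20.26) = 153.02 / 180.0411 ≈ 0.8499

0.8499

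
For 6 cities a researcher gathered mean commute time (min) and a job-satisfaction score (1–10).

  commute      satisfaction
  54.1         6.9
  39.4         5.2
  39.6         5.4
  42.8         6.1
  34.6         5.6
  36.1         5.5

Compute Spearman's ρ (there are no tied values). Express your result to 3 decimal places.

Rank commute: 6, 3, 4, 5, 1, 2
Rank satisfaction: 6, 1, 2, 5, 4, 3
d = rank(commute) − rank(satisfaction): 0, 2, 2, 0, -3, -1; Σd² = 18
ρ = 1 − 6Σd² / [n(n²−1)] = 1 − 6×18 / (6×35) = 1 − 108/210 ≈ 0.486

0.486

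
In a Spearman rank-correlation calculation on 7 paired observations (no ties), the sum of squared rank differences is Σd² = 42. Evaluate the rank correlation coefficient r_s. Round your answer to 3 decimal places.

ρ = 1 − 6Σd² / [n(n²−1)] = 1 − 6×42 / (7×48)
  = 1 − 252/336 = 1 − 0.7500 ≈ 0.250

0.250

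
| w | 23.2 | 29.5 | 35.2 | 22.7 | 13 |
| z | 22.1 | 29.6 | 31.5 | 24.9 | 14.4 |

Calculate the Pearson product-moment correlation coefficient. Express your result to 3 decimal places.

0.974

n = 5, Σw = 123.6, Σz = 122.5, Σw² = 3331.82, Σz² = 3184.19, Σwz = 3247.15
nΣwz − ΣwΣz = 16235.75 − 15141 = 1094.75
nΣw² − (Σw)² = 16659.1 − 15276.96 = 1382.14; nΣz² − (Σz)² = 15920.95 − 15006.25 = 914.7
r = 1094.75 / √(1382.14 × 914.7) = 1094.75 / 1124.3858 ≈ 0.974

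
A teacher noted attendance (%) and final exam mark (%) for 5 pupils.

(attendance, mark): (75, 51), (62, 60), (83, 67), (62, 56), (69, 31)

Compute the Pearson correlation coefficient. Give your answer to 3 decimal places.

n = 5, Σx = 351, Σy = 265, Σx² = 24963, Σy² = 14787, Σxy = 18717
nΣxy − ΣxΣy = 93585 − 93015 = 570
nΣx² − (Σx)² = 124815 − 123201 = 1614; nΣy² − (Σy)² = 73935 − 70225 = 3710
r = 570 / √(1614 × 3710) = 570 / 2447.0268 ≈ 0.233

0.233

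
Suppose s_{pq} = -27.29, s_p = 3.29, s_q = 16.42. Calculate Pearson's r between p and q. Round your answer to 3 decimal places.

r = Cov(p,q) / (s_p · s_q) = -27.29 / (3.29 × 16.42)
  = -27.29 / 54.0218 ≈ -0.505

-0.505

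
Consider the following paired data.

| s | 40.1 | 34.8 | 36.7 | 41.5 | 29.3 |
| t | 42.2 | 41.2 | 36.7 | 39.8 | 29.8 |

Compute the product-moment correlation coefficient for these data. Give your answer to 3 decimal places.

0.804

n = 5, Σs = 182.4, Σt = 189.7, Σs² = 6746.68, Σt² = 7297.25, Σst = 6997.71
nΣst − ΣsΣt = 34988.55 − 34601.28 = 387.27
nΣs² − (Σs)² = 33733.4 − 33269.76 = 463.64; nΣt² − (Σt)² = 36486.25 − 35986.09 = 500.16
r = 387.27 / √(463.64 × 500.16) = 387.27 / 481.5539 ≈ 0.804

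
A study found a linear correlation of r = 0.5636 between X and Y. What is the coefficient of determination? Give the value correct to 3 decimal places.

0.318

r² = (0.5636)² = 0.318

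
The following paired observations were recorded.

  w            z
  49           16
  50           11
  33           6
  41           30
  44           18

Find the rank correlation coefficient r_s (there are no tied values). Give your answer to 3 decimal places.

0.000

Rank w: 4, 5, 1, 2, 3
Rank z: 3, 2, 1, 5, 4
d = rank(w) − rank(z): 1, 3, 0, -3, -1; Σd² = 20
ρ = 1 − 6Σd² / [n(n²−1)] = 1 − 6×20 / (5×24) = 1 − 120/120 ≈ 0.000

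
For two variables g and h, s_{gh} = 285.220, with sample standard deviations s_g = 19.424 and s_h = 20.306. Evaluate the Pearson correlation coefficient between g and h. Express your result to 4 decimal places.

r = Cov(g,h) / (s_g · s_h) = 285.220 / (19.424 × 20.306)
  = 285.220 / 394.4237 ≈ 0.7231

0.7231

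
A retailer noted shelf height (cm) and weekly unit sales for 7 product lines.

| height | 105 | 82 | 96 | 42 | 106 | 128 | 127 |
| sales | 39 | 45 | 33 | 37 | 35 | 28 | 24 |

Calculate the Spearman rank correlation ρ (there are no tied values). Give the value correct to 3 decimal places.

-0.714

Rank height: 4, 2, 3, 1, 5, 7, 6
Rank sales: 6, 7, 3, 5, 4, 2, 1
d = rank(height) − rank(sales): -2, -5, 0, -4, 1, 5, 5; Σd² = 96
ρ = 1 − 6Σd² / [n(n²−1)] = 1 − 6×96 / (7×48) = 1 − 576/336 ≈ -0.714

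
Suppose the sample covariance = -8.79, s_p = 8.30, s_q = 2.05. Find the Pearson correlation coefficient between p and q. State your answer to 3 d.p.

-0.517

r = Cov(p,q) / (s_p · s_q) = -8.79 / (8.30 × 2.05)
  = -8.79 / 17.0150 ≈ -0.517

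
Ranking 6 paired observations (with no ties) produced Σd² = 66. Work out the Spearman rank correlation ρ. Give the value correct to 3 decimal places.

-0.886

ρ = 1 − 6Σd² / [n(n²−1)] = 1 − 6×66 / (6×35)
  = 1 − 396/210 = 1 − 1.8857 ≈ -0.886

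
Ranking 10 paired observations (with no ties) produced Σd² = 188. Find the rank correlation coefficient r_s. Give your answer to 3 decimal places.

ρ = 1 − 6Σd² / [n(n²−1)] = 1 − 6×188 / (10×99)
  = 1 − 1128/990 = 1 − 1.1394 ≈ -0.139

-0.139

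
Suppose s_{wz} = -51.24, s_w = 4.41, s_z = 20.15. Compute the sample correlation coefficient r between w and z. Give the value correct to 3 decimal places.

r = Cov(w,z) / (s_w · s_z) = -51.24 / (4.41 × 20.15)
  = -51.24 / 88.8615 ≈ -0.577

-0.577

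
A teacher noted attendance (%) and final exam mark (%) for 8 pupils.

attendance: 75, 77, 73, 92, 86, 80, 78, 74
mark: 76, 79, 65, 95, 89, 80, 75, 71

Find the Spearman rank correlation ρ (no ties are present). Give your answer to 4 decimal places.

Rank attendance: 3, 4, 1, 8, 7, 6, 5, 2
Rank mark: 4, 5, 1, 8, 7, 6, 3, 2
d = rank(attendance) − rank(mark): -1, -1, 0, 0, 0, 0, 2, 0; Σd² = 6
ρ = 1 − 6Σd² / [n(n²−1)] = 1 − 6×6 / (8×63) = 1 − 36/504 ≈ 0.9286

0.9286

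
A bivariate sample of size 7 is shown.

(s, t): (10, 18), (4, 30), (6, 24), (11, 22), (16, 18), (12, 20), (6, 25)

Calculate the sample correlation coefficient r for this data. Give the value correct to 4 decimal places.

n = 7, Σs = 65, Σt = 157, Σs² = 709, Σt² = 3633, Σst = 1364
nΣst − ΣsΣt = 9548 − 10205 = -657
nΣs² − (Σs)² = 4963 − 4225 = 738; nΣt² − (Σt)² = 25431 − 24649 = 782
r = -657 / √(738 × 782) = -657 / 759.6815 ≈ -0.8648

-0.8648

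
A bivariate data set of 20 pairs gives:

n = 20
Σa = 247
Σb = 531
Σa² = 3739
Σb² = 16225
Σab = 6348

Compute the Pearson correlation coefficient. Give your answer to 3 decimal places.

r = (nΣab − ΣaΣb) / √[(nΣa² − (Σa)²)(nΣb² − (Σb)²)]
Numerator: 20×6348 − 247×531 = -4197
Denominator: √[(74780 − 61009)(324500 − 281961)] = √[13771 × 42539] = 24203.3999
r = -4197 / 24203.3999 ≈ -0.173

-0.173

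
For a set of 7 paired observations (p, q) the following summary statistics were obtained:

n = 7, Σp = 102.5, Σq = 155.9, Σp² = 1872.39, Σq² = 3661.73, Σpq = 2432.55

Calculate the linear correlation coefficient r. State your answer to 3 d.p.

r = (nΣpq − ΣpΣq) / √[(nΣp² − (Σp)²)(nΣq² − (Σq)²)]
Numerator: 7×2432.55 − 102.5×155.9 = 1048.1
Denominator: √[(13106.73 − 10506.25)(25632.11 − 24304.81)] = √[2600.48 × 1327.3] = 1857.8528
r = 1048.1 / 1857.8528 ≈ 0.564

0.564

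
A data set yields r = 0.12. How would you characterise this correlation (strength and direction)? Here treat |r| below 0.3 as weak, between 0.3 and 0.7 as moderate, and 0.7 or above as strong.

weak positive

r = 0.12 > 0 so the relationship is positive.
|r| = 0.12, which falls in the weak range.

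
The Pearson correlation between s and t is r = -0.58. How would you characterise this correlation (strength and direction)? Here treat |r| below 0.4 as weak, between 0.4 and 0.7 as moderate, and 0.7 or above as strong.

r = -0.58 < 0 so the relationship is negative.
|r| = 0.58, which falls in the moderate range.

moderate negative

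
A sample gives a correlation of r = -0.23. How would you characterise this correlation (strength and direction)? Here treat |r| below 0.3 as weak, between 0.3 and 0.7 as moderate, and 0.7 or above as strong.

r = -0.23 < 0 so the relationship is negative.
|r| = 0.23, which falls in the weak range.

weak negative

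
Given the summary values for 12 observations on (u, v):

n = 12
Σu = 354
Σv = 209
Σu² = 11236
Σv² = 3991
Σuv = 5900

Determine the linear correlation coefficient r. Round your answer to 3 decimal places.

r = (nΣuv − ΣuΣv) / √[(nΣu² − (Σu)²)(nΣv² − (Σv)²)]
Numerator: 12×5900 − 354×209 = -3186
Denominator: √[(134832 − 125316)(47892 − 43681)] = √[9516 × 4211] = 6330.2351
r = -3186 / 6330.2351 ≈ -0.503

-0.503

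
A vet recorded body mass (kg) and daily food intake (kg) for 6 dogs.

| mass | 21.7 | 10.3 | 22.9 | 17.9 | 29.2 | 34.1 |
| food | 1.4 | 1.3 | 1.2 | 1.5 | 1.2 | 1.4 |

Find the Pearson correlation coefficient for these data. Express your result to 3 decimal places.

-0.116

n = 6, Σx = 136.1, Σy = 8, Σx² = 3437.25, Σy² = 10.74, Σxy = 180.88
nΣxy − ΣxΣy = 1085.28 − 1088.8 = -3.52
nΣx² − (Σx)² = 20623.5 − 18523.21 = 2100.29; nΣy² − (Σy)² = 64.44 − 64 = 0.44
r = -3.52 / √(2100.29 × 0.44) = -3.52 / 30.3995 ≈ -0.116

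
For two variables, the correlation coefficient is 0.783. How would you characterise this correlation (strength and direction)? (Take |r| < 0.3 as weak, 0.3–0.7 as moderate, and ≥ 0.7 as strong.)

r = 0.783 > 0 so the relationship is positive.
|r| = 0.783, which falls in the strong range.

strong positive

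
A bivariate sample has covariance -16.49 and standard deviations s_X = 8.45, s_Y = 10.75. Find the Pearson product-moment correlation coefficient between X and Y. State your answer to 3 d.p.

r = Cov(X,Y) / (s_X · s_Y) = -16.49 / (8.45 × 10.75)
  = -16.49 / 90.8375 ≈ -0.182

-0.182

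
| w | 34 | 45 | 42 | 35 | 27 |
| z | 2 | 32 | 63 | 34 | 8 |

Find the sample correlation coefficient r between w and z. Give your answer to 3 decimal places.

0.687

n = 5, Σw = 183, Σz = 139, Σw² = 6899, Σz² = 6217, Σwz = 5560
nΣwz − ΣwΣz = 27800 − 25437 = 2363
nΣw² − (Σw)² = 34495 − 33489 = 1006; nΣz² − (Σz)² = 31085 − 19321 = 11764
r = 2363 / √(1006 × 11764) = 2363 / 3440.1430 ≈ 0.687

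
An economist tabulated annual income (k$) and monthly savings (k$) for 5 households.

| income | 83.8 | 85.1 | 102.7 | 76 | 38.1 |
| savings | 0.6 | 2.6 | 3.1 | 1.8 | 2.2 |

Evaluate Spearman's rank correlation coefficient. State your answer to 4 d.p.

Rank income: 3, 4, 5, 2, 1
Rank savings: 1, 4, 5, 2, 3
d = rank(income) − rank(savings): 2, 0, 0, 0, -2; Σd² = 8
ρ = 1 − 6Σd² / [n(n²−1)] = 1 − 6×8 / (5×24) = 1 − 48/120 ≈ 0.6000

0.6000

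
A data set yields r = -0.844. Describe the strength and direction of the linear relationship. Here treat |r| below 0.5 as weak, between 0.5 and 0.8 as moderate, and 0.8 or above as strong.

strong negative

r = -0.844 < 0 so the relationship is negative.
|r| = 0.844, which falls in the strong range.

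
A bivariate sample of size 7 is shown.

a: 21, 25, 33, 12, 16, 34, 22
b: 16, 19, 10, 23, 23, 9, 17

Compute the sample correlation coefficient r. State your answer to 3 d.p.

n = 7, Σa = 163, Σb = 117, Σa² = 4195, Σb² = 2145, Σab = 2465
nΣab − ΣaΣb = 17255 − 19071 = -1816
nΣa² − (Σa)² = 29365 − 26569 = 2796; nΣb² − (Σb)² = 15015 − 13689 = 1326
r = -1816 / √(2796 × 1326) = -1816 / 1925.4859 ≈ -0.943

-0.943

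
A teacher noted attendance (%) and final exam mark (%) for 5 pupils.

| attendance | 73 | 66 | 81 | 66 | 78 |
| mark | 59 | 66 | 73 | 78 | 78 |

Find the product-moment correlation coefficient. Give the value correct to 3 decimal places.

n = 5, Σx = 364, Σy = 354, Σx² = 26686, Σy² = 25334, Σxy = 25808
nΣxy − ΣxΣy = 129040 − 128856 = 184
nΣx² − (Σx)² = 133430 − 132496 = 934; nΣy² − (Σy)² = 126670 − 125316 = 1354
r = 184 / √(934 × 1354) = 184 / 1124.5604 ≈ 0.164

0.164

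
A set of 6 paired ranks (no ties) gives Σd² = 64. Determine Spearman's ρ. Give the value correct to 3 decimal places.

-0.829

ρ = 1 − 6Σd² / [n(n²−1)] = 1 − 6×64 / (6×35)
  = 1 − 384/210 = 1 − 1.8286 ≈ -0.829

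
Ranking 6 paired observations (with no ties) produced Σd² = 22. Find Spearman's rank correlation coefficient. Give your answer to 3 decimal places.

0.371

ρ = 1 − 6Σd² / [n(n²−1)] = 1 − 6×22 / (6×35)
  = 1 − 132/210 = 1 − 0.6286 ≈ 0.371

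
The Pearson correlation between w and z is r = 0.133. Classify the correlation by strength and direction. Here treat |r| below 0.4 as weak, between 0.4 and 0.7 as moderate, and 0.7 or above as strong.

weak positive

r = 0.133 > 0 so the relationship is positive.
|r| = 0.133, which falls in the weak range.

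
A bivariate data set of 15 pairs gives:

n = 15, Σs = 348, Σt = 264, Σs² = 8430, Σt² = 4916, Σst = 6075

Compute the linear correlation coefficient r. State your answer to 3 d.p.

r = (nΣst − ΣsΣt) / √[(nΣs² − (Σs)²)(nΣt² − (Σt)²)]
Numerator: 15×6075 − 348×264 = -747
Denominator: √[(126450 − 121104)(73740 − 69696)] = √[5346 × 4044] = 4649.6477
r = -747 / 4649.6477 ≈ -0.161

-0.161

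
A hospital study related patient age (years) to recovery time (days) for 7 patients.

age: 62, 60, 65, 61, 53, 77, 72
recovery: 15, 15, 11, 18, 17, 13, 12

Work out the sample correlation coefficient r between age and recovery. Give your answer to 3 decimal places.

n = 7, Σx = 450, Σy = 101, Σx² = 29312, Σy² = 1497, Σxy = 6409
nΣxy − ΣxΣy = 44863 − 45450 = -587
nΣx² − (Σx)² = 205184 − 202500 = 2684; nΣy² − (Σy)² = 10479 − 10201 = 278
r = -587 / √(2684 × 278) = -587 / 863.8009 ≈ -0.680

-0.680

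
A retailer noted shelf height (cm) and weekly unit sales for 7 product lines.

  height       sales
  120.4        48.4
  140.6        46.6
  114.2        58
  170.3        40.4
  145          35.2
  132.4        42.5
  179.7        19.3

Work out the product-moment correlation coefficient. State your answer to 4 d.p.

-0.8543

n = 7, Σx = 1002.6, Σy = 290.4, Σx² = 147155.1, Σy² = 12928.06, Σxy = 40082.25
nΣxy − ΣxΣy = 280575.75 − 291155.04 = -10579.29
nΣx² − (Σx)² = 1030085.7 − 1005206.76 = 24878.94; nΣy² − (Σy)² = 90496.42 − 84332.16 = 6164.26
r = -10579.29 / √(24878.94 × 6164.26) = -10579.29 / 12383.8707 ≈ -0.8543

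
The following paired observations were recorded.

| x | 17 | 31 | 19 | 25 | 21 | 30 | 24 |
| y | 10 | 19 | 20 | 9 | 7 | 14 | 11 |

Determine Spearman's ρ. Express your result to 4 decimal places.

Rank x: 1, 7, 2, 5, 3, 6, 4
Rank y: 3, 6, 7, 2, 1, 5, 4
d = rank(x) − rank(y): -2, 1, -5, 3, 2, 1, 0; Σd² = 44
ρ = 1 − 6Σd² / [n(n²−1)] = 1 − 6×44 / (7×48) = 1 − 264/336 ≈ 0.2143

0.2143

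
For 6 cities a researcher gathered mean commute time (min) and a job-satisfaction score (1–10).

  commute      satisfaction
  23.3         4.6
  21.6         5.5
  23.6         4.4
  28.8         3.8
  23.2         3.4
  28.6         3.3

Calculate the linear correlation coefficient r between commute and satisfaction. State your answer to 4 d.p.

n = 6, Σx = 149.1, Σy = 25, Σx² = 3752.05, Σy² = 107.66, Σxy = 612.52
nΣxy − ΣxΣy = 3675.12 − 3727.5 = -52.38
nΣx² − (Σx)² = 22512.3 − 22230.81 = 281.49; nΣy² − (Σy)² = 645.96 − 625 = 20.96
r = -52.38 / √(281.49 × 20.96) = -52.38 / 76.8117 ≈ -0.6819

-0.6819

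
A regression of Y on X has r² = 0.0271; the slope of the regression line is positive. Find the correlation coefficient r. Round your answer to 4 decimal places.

|r| = √0.0271 = 0.1646
The association is positive, so r = 0.1646.

0.1646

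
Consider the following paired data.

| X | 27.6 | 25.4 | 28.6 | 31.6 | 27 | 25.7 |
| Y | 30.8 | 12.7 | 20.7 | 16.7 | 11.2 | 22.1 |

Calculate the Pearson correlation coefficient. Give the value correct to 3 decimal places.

0.063

n = 6, ΣX = 165.9, ΣY = 114.2, ΣX² = 4612.93, ΣY² = 2431.16, ΣXY = 3162.77
nΣXY − ΣXΣY = 18976.62 − 18945.78 = 30.84
nΣX² − (ΣX)² = 27677.58 − 27522.81 = 154.77; nΣY² − (ΣY)² = 14586.96 − 13041.64 = 1545.32
r = 30.84 / √(154.77 × 1545.32) = 30.84 / 489.0493 ≈ 0.063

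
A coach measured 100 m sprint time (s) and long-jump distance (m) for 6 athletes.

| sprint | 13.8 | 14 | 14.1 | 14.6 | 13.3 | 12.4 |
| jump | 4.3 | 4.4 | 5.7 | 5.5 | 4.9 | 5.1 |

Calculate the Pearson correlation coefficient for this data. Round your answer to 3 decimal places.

0.180

n = 6, Σx = 82.2, Σy = 29.9, Σx² = 1129.06, Σy² = 150.61, Σxy = 410.02
nΣxy − ΣxΣy = 2460.12 − 2457.78 = 2.34
nΣx² − (Σx)² = 6774.36 − 6756.84 = 17.52; nΣy² − (Σy)² = 903.66 − 894.01 = 9.65
r = 2.34 / √(17.52 × 9.65) = 2.34 / 13.0026 ≈ 0.180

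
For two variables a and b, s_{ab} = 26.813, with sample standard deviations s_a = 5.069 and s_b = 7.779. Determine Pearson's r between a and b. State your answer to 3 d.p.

r = Cov(a,b) / (s_a · s_b) = 26.813 / (5.069 × 7.779)
  = 26.813 / 39.4318 ≈ 0.680

0.680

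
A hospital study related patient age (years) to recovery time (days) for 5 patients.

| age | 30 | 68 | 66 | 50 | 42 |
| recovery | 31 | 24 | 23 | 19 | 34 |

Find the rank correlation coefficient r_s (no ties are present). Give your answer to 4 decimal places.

-0.5000

Rank age: 1, 5, 4, 3, 2
Rank recovery: 4, 3, 2, 1, 5
d = rank(age) − rank(recovery): -3, 2, 2, 2, -3; Σd² = 30
ρ = 1 − 6Σd² / [n(n²−1)] = 1 − 6×30 / (5×24) = 1 − 180/120 ≈ -0.5000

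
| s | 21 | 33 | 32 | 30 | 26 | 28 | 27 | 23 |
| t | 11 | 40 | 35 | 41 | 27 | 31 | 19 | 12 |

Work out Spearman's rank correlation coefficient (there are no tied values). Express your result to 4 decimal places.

Rank s: 1, 8, 7, 6, 3, 5, 4, 2
Rank t: 1, 7, 6, 8, 4, 5, 3, 2
d = rank(s) − rank(t): 0, 1, 1, -2, -1, 0, 1, 0; Σd² = 8
ρ = 1 − 6Σd² / [n(n²−1)] = 1 − 6×8 / (8×63) = 1 − 48/504 ≈ 0.9048

0.9048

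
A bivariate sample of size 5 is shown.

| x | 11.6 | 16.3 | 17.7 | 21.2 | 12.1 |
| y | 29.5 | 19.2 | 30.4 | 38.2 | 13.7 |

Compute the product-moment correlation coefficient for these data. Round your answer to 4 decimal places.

n = 5, Σx = 78.9, Σy = 131, Σx² = 1309.39, Σy² = 3809.98, Σxy = 2168.85
nΣxy − ΣxΣy = 10844.25 − 10335.9 = 508.35
nΣx² − (Σx)² = 6546.95 − 6225.21 = 321.74; nΣy² − (Σy)² = 19049.9 − 17161 = 1888.9
r = 508.35 / √(321.74 × 1888.9) = 508.35 / 779.5734 ≈ 0.6521

0.6521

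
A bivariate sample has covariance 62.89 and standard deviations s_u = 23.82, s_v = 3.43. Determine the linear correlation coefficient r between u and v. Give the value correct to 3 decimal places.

r = Cov(u,v) / (s_u · s_v) = 62.89 / (23.82 × 3.43)
  = 62.89 / 81.7026 ≈ 0.770

0.770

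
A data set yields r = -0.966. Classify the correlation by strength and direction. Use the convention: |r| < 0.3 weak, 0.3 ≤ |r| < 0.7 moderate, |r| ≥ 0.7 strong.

strong negative

r = -0.966 < 0 so the relationship is negative.
|r| = 0.966, which falls in the strong range.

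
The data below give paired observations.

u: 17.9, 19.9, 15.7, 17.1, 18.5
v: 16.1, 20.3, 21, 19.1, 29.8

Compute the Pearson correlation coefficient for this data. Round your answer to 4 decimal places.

0.1713

n = 5, Σu = 89.1, Σv = 106.3, Σu² = 1597.57, Σv² = 2365.15, Σuv = 1899.77
nΣuv − ΣuΣv = 9498.85 − 9471.33 = 27.52
nΣu² − (Σu)² = 7987.85 − 7938.81 = 49.04; nΣv² − (Σv)² = 11825.75 − 11299.69 = 526.06
r = 27.52 / √(49.04 × 526.06) = 27.52 / 160.6175 ≈ 0.1713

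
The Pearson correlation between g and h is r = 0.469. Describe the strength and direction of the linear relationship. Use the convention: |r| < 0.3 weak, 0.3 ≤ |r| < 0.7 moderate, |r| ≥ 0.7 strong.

moderate positive

r = 0.469 > 0 so the relationship is positive.
|r| = 0.469, which falls in the moderate range.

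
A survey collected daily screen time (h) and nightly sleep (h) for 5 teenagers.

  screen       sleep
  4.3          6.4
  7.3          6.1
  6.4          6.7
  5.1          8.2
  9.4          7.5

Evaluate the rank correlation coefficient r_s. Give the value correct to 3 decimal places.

0.000

Rank screen: 1, 4, 3, 2, 5
Rank sleep: 2, 1, 3, 5, 4
d = rank(screen) − rank(sleep): -1, 3, 0, -3, 1; Σd² = 20
ρ = 1 − 6Σd² / [n(n²−1)] = 1 − 6×20 / (5×24) = 1 − 120/120 ≈ 0.000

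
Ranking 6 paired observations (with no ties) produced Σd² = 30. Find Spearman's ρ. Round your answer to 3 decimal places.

0.143

ρ = 1 − 6Σd² / [n(n²−1)] = 1 − 6×30 / (6×35)
  = 1 − 180/210 = 1 − 0.8571 ≈ 0.143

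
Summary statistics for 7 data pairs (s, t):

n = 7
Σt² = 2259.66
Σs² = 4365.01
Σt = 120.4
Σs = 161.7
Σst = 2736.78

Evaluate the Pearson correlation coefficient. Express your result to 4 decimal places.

-0.1289

r = (nΣst − ΣsΣt) / √[(nΣs² − (Σs)²)(nΣt² − (Σt)²)]
Numerator: 7×2736.78 − 161.7×120.4 = -311.22
Denominator: √[(30555.07 − 26146.89)(15817.62 − 14496.16)] = √[4408.18 × 1321.46] = 2413.5521
r = -311.22 / 2413.5521 ≈ -0.1289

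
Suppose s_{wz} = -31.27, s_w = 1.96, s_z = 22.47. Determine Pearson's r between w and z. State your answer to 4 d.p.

-0.7100

r = Cov(w,z) / (s_w · s_z) = -31.27 / (1.96 × 22.47)
  = -31.27 / 44.0412 ≈ -0.7100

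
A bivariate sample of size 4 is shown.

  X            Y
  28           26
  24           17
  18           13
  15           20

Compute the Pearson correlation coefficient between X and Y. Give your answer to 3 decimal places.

0.572

n = 4, ΣX = 85, ΣY = 76, ΣX² = 1909, ΣY² = 1534, ΣXY = 1670
nΣXY − ΣXΣY = 6680 − 6460 = 220
nΣX² − (ΣX)² = 7636 − 7225 = 411; nΣY² − (ΣY)² = 6136 − 5776 = 360
r = 220 / √(411 × 360) = 220 / 384.6557 ≈ 0.572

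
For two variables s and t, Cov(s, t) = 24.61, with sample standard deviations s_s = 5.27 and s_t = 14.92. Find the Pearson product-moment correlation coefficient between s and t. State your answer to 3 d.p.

r = Cov(s,t) / (s_s · s_t) = 24.61 / (5.27 × 14.92)
  = 24.61 / 78.6284 ≈ 0.313

0.313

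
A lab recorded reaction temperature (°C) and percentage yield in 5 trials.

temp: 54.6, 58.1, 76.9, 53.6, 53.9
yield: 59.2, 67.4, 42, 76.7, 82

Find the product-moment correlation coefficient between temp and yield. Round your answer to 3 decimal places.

n = 5, Σx = 297.1, Σy = 327.3, Σx² = 18048.55, Σy² = 22418.29, Σxy = 18908.98
nΣxy − ΣxΣy = 94544.9 − 97240.83 = -2695.93
nΣx² − (Σx)² = 90242.75 − 88268.41 = 1974.34; nΣy² − (Σy)² = 112091.45 − 107125.29 = 4966.16
r = -2695.93 / √(1974.34 × 4966.16) = -2695.93 / 3131.2758 ≈ -0.861

-0.861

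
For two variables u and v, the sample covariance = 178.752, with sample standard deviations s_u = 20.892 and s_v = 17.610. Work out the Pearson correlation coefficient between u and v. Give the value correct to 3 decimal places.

r = Cov(u,v) / (s_u · s_v) = 178.752 / (20.892 × 17.610)
  = 178.752 / 367.9081 ≈ 0.486

0.486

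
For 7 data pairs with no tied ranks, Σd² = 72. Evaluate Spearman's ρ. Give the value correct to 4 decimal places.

-0.2857

ρ = 1 − 6Σd² / [n(n²−1)] = 1 − 6×72 / (7×48)
  = 1 − 432/336 = 1 − 1.28571 ≈ -0.2857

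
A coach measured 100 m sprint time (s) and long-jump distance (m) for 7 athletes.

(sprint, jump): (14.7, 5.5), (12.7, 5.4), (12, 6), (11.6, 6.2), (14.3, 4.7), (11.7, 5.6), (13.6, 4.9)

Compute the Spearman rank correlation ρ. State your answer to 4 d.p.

Rank sprint: 7, 4, 3, 1, 6, 2, 5
Rank jump: 4, 3, 6, 7, 1, 5, 2
d = rank(sprint) − rank(jump): 3, 1, -3, -6, 5, -3, 3; Σd² = 98
ρ = 1 − 6Σd² / [n(n²−1)] = 1 − 6×98 / (7×48) = 1 − 588/336 ≈ -0.7500

-0.7500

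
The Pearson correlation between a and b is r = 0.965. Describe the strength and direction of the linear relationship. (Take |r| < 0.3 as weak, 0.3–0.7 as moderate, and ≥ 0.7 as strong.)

r = 0.965 > 0 so the relationship is positive.
|r| = 0.965, which falls in the strong range.

strong positive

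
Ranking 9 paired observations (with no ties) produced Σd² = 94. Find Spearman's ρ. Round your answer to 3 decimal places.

0.217

ρ = 1 − 6Σd² / [n(n²−1)] = 1 − 6×94 / (9×80)
  = 1 − 564/720 = 1 − 0.7833 ≈ 0.217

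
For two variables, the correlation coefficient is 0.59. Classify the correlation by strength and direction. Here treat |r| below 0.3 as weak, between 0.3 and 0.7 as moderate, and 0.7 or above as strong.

moderate positive

r = 0.59 > 0 so the relationship is positive.
|r| = 0.59, which falls in the moderate range.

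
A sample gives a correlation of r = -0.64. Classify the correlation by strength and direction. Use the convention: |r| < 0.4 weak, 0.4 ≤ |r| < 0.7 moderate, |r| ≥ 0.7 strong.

r = -0.64 < 0 so the relationship is negative.
|r| = 0.64, which falls in the moderate range.

moderate negative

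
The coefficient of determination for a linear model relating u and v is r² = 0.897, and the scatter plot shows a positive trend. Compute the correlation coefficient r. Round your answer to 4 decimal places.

|r| = √0.897 = 0.9471
The association is positive, so r = 0.9471.

0.9471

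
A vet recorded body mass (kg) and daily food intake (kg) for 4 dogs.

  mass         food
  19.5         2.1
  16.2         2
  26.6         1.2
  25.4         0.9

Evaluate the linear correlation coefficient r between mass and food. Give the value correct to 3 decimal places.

-0.894

n = 4, Σx = 87.7, Σy = 6.2, Σx² = 1995.41, Σy² = 10.66, Σxy = 128.13
nΣxy − ΣxΣy = 512.52 − 543.74 = -31.22
nΣx² − (Σx)² = 7981.64 − 7691.29 = 290.35; nΣy² − (Σy)² = 42.64 − 38.44 = 4.2
r = -31.22 / √(290.35 × 4.2) = -31.22 / 34.9209 ≈ -0.894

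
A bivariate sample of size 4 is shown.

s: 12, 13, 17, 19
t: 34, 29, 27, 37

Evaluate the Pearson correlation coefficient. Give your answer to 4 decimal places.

n = 4, Σs = 61, Σt = 127, Σs² = 963, Σt² = 4095, Σst = 1947
nΣst − ΣsΣt = 7788 − 7747 = 41
nΣs² − (Σs)² = 3852 − 3721 = 131; nΣt² − (Σt)² = 16380 − 16129 = 251
r = 41 / √(131 × 251) = 41 / 181.3312 ≈ 0.2261

0.2261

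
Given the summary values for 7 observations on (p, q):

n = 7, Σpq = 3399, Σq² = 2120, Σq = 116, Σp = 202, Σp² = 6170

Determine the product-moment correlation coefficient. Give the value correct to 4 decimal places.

r = (nΣpq − ΣpΣq) / √[(nΣp² − (Σp)²)(nΣq² − (Σq)²)]
Numerator: 7×3399 − 202×116 = 361
Denominator: √[(43190 − 40804)(14840 − 13456)] = √[2386 × 1384] = 1817.2022
r = 361 / 1817.2022 ≈ 0.1987

0.1987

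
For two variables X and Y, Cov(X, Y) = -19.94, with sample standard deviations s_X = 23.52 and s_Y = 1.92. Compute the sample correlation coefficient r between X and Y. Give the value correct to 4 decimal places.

-0.4416

r = Cov(X,Y) / (s_X · s_Y) = -19.94 / (23.52 × 1.92)
  = -19.94 / 45.1584 ≈ -0.4416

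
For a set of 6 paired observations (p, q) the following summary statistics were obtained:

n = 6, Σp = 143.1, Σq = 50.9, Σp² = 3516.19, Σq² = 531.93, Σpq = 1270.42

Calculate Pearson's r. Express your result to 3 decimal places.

0.555

r = (nΣpq − ΣpΣq) / √[(nΣp² − (Σp)²)(nΣq² − (Σq)²)]
Numerator: 6×1270.42 − 143.1×50.9 = 338.73
Denominator: √[(21097.14 − 20477.61)(3191.58 − 2590.81)] = √[619.53 × 600.77] = 610.0779
r = 338.73 / 610.0779 ≈ 0.555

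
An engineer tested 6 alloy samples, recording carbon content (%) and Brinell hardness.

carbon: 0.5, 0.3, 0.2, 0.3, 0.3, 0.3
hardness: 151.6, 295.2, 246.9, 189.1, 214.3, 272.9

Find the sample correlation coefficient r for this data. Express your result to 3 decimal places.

n = 6, Σx = 1.9, Σy = 1370, Σx² = 0.65, Σy² = 327242.92, Σxy = 416.63
nΣxy − ΣxΣy = 2499.78 − 2603 = -103.22
nΣx² − (Σx)² = 3.9 − 3.61 = 0.29; nΣy² − (Σy)² = 1963457.52 − 1876900 = 86557.52
r = -103.22 / √(0.29 × 86557.52) = -103.22 / 158.4351 ≈ -0.651

-0.651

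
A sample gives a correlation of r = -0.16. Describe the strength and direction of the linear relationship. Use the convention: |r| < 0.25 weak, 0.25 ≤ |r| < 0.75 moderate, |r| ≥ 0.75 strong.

weak negative

r = -0.16 < 0 so the relationship is negative.
|r| = 0.16, which falls in the weak range.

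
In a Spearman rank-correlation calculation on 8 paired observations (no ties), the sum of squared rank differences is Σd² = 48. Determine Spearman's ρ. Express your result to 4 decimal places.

0.4286

ρ = 1 − 6Σd² / [n(n²−1)] = 1 − 6×48 / (8×63)
  = 1 − 288/504 = 1 − 0.57143 ≈ 0.4286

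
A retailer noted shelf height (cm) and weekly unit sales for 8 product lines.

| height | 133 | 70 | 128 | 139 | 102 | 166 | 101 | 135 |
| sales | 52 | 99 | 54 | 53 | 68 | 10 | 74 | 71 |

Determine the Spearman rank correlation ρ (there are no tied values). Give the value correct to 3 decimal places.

-0.810

Rank height: 5, 1, 4, 7, 3, 8, 2, 6
Rank sales: 2, 8, 4, 3, 5, 1, 7, 6
d = rank(height) − rank(sales): 3, -7, 0, 4, -2, 7, -5, 0; Σd² = 152
ρ = 1 − 6Σd² / [n(n²−1)] = 1 − 6×152 / (8×63) = 1 − 912/504 ≈ -0.810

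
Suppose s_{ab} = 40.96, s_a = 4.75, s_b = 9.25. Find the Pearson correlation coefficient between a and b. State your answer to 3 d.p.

0.932

r = Cov(a,b) / (s_a · s_b) = 40.96 / (4.75 × 9.25)
  = 40.96 / 43.9375 ≈ 0.932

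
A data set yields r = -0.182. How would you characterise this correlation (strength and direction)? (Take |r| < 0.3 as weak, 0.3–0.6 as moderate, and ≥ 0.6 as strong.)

weak negative

r = -0.182 < 0 so the relationship is negative.
|r| = 0.182, which falls in the weak range.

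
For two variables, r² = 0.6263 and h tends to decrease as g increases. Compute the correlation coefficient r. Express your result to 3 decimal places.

|r| = √0.6263 = 0.791
The association is negative, so r = −0.791.

-0.791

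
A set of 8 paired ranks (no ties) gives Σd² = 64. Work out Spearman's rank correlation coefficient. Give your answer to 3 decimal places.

ρ = 1 − 6Σd² / [n(n²−1)] = 1 − 6×64 / (8×63)
  = 1 − 384/504 = 1 − 0.7619 ≈ 0.238

0.238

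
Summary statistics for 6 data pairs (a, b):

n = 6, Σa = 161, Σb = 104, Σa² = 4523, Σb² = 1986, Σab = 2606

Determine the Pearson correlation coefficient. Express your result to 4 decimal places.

r = (nΣab − ΣaΣb) / √[(nΣa² − (Σa)²)(nΣb² − (Σb)²)]
Numerator: 6×2606 − 161×104 = -1108
Denominator: √[(27138 − 25921)(11916 − 10816)] = √[1217 × 1100] = 1157.0220
r = -1108 / 1157.0220 ≈ -0.9576

-0.9576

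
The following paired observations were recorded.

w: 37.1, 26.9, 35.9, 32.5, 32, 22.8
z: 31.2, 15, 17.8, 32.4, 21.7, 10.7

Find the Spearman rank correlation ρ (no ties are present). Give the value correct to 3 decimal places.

Rank w: 6, 2, 5, 4, 3, 1
Rank z: 5, 2, 3, 6, 4, 1
d = rank(w) − rank(z): 1, 0, 2, -2, -1, 0; Σd² = 10
ρ = 1 − 6Σd² / [n(n²−1)] = 1 − 6×10 / (6×35) = 1 − 60/210 ≈ 0.714

0.714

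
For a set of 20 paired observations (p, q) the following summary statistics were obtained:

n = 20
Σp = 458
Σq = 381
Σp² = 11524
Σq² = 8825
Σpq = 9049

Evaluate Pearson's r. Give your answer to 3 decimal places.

0.254

r = (nΣpq − ΣpΣq) / √[(nΣp² − (Σp)²)(nΣq² − (Σq)²)]
Numerator: 20×9049 − 458×381 = 6482
Denominator: √[(230480 − 209764)(176500 − 145161)] = √[20716 × 31339] = 25479.7709
r = 6482 / 25479.7709 ≈ 0.254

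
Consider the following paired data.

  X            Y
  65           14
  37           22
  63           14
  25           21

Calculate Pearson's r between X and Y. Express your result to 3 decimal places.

-0.940

n = 4, ΣX = 190, ΣY = 71, ΣX² = 10188, ΣY² = 1317, ΣXY = 3131
nΣXY − ΣXΣY = 12524 − 13490 = -966
nΣX² − (ΣX)² = 40752 − 36100 = 4652; nΣY² − (ΣY)² = 5268 − 5041 = 227
r = -966 / √(4652 × 227) = -966 / 1027.6206 ≈ -0.940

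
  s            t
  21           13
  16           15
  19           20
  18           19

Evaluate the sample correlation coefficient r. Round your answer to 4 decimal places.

-0.2181

n = 4, Σs = 74, Σt = 67, Σs² = 1382, Σt² = 1155, Σst = 1235
nΣst − ΣsΣt = 4940 − 4958 = -18
nΣs² − (Σs)² = 5528 − 5476 = 52; nΣt² − (Σt)² = 4620 − 4489 = 131
r = -18 / √(52 × 131) = -18 / 82.5348 ≈ -0.2181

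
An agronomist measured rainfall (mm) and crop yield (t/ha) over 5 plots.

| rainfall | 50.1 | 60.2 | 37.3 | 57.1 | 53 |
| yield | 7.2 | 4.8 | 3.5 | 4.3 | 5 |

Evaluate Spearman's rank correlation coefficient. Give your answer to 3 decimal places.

Rank rainfall: 2, 5, 1, 4, 3
Rank yield: 5, 3, 1, 2, 4
d = rank(rainfall) − rank(yield): -3, 2, 0, 2, -1; Σd² = 18
ρ = 1 − 6Σd² / [n(n²−1)] = 1 − 6×18 / (5×24) = 1 − 108/120 ≈ 0.100

0.100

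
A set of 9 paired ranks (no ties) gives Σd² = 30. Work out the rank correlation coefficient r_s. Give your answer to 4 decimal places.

ρ = 1 − 6Σd² / [n(n²−1)] = 1 − 6×30 / (9×80)
  = 1 − 180/720 = 1 − 0.25000 ≈ 0.7500

0.7500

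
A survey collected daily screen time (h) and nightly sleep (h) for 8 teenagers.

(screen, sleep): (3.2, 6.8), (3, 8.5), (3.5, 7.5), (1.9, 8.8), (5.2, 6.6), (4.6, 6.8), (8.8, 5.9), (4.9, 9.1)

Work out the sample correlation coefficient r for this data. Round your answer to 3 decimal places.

n = 8, Σx = 35.1, Σy = 60, Σx² = 184.75, Σy² = 459.6, Σxy = 252.34
nΣxy − ΣxΣy = 2018.72 − 2106 = -87.28
nΣx² − (Σx)² = 1478 − 1232.01 = 245.99; nΣy² − (Σy)² = 3676.8 − 3600 = 76.8
r = -87.28 / √(245.99 × 76.8) = -87.28 / 137.4483 ≈ -0.635

-0.635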